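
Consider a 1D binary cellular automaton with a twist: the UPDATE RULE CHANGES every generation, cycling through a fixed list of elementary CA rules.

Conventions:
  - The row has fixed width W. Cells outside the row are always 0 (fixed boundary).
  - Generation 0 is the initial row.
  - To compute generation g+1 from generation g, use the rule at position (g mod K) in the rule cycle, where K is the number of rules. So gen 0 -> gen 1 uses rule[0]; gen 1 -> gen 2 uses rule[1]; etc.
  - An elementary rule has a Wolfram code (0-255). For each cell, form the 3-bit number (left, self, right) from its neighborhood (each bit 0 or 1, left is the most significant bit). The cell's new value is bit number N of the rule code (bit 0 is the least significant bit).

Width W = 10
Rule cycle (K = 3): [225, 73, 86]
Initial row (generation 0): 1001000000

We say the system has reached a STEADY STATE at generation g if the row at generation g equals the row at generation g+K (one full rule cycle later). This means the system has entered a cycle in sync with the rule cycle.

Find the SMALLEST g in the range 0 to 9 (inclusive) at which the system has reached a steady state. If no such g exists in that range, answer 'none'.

Gen 0: 1001000000
Gen 1 (rule 225): 0000011111
Gen 2 (rule 73): 1111010001
Gen 3 (rule 86): 0001011011
Gen 4 (rule 225): 1100101101
Gen 5 (rule 73): 1100001100
Gen 6 (rule 86): 0110010110
Gen 7 (rule 225): 0010001010
Gen 8 (rule 73): 1000100000
Gen 9 (rule 86): 1101110000
Gen 10 (rule 225): 0110110111
Gen 11 (rule 73): 0110110101
Gen 12 (rule 86): 1010010101

Answer: none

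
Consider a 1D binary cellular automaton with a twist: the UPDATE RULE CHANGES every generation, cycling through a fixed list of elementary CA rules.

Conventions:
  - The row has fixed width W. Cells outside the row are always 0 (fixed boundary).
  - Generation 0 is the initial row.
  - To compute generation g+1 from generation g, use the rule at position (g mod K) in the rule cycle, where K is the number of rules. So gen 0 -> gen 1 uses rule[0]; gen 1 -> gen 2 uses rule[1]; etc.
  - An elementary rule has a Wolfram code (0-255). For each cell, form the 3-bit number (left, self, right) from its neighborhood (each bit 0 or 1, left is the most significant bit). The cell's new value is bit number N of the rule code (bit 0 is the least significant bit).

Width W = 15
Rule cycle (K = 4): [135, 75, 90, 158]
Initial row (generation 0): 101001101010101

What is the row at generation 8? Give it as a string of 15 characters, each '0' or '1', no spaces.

Gen 0: 101001101010101
Gen 1 (rule 135): 101010001010101
Gen 2 (rule 75): 000000110000000
Gen 3 (rule 90): 000001111000000
Gen 4 (rule 158): 000011110100000
Gen 5 (rule 135): 111101100101111
Gen 6 (rule 75): 100101101001001
Gen 7 (rule 90): 011001100110110
Gen 8 (rule 158): 110111011100101

Answer: 110111011100101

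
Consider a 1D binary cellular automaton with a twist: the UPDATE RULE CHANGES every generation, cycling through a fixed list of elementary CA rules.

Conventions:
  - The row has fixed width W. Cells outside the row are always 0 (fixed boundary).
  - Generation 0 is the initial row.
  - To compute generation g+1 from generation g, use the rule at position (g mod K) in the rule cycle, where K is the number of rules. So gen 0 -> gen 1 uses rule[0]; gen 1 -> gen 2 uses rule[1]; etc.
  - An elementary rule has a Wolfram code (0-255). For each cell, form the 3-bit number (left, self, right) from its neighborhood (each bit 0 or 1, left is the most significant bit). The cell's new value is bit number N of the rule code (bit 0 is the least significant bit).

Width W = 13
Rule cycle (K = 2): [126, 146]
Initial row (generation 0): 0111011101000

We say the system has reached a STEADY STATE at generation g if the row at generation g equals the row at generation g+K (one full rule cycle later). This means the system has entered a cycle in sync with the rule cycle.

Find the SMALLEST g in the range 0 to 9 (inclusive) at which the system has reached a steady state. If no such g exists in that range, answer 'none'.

Answer: none

Derivation:
Gen 0: 0111011101000
Gen 1 (rule 126): 1101110111100
Gen 2 (rule 146): 0000100011010
Gen 3 (rule 126): 0001110111111
Gen 4 (rule 146): 0010100011110
Gen 5 (rule 126): 0111110110011
Gen 6 (rule 146): 1011100001100
Gen 7 (rule 126): 1110110011110
Gen 8 (rule 146): 0100001101101
Gen 9 (rule 126): 1110011111111
Gen 10 (rule 146): 0101101111110
Gen 11 (rule 126): 1111111000011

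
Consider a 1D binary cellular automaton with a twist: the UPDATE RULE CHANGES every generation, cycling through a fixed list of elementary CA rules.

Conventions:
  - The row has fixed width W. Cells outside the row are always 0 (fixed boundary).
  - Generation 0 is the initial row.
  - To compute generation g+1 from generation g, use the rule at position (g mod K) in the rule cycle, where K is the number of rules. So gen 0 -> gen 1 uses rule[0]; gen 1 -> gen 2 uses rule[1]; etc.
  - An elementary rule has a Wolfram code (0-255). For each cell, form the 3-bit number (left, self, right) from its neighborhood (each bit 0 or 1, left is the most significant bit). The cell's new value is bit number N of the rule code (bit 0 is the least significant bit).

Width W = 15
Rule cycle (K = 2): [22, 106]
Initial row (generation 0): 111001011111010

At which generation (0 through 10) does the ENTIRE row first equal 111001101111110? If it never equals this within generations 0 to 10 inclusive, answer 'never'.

Answer: never

Derivation:
Gen 0: 111001011111010
Gen 1 (rule 22): 000111000000011
Gen 2 (rule 106): 001101000000111
Gen 3 (rule 22): 010001100001000
Gen 4 (rule 106): 100011100010000
Gen 5 (rule 22): 110100010111000
Gen 6 (rule 106): 111000101101000
Gen 7 (rule 22): 000101100001100
Gen 8 (rule 106): 001011100011100
Gen 9 (rule 22): 011000010100010
Gen 10 (rule 106): 111000101000100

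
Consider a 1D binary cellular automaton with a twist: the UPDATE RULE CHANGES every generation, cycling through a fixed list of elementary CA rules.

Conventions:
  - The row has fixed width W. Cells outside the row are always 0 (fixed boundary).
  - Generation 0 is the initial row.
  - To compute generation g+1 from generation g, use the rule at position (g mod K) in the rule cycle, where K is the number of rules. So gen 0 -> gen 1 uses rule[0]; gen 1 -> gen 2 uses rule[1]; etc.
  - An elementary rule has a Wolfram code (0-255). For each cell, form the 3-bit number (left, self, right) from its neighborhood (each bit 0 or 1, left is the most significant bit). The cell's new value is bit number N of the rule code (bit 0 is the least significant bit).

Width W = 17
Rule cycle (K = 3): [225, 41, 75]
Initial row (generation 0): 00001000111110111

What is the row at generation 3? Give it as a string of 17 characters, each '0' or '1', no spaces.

Gen 0: 00001000111110111
Gen 1 (rule 225): 11100010011111011
Gen 2 (rule 41): 10001000010000110
Gen 3 (rule 75): 00110011100111110

Answer: 00110011100111110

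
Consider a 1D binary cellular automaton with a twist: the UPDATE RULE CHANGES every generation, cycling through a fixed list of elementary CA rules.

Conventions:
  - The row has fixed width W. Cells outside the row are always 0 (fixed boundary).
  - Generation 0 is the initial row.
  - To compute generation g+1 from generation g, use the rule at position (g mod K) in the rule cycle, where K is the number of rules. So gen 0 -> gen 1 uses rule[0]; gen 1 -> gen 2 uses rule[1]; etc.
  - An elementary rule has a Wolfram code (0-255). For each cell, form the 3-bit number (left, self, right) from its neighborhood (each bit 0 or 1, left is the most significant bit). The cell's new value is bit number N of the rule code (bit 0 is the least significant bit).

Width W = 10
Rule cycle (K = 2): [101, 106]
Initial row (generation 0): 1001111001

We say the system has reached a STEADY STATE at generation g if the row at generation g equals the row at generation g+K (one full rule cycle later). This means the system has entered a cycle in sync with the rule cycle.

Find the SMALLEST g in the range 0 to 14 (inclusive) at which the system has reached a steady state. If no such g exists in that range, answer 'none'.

Gen 0: 1001111001
Gen 1 (rule 101): 1000001001
Gen 2 (rule 106): 0000010010
Gen 3 (rule 101): 1111010010
Gen 4 (rule 106): 1001100100
Gen 5 (rule 101): 1000100101
Gen 6 (rule 106): 0001001010
Gen 7 (rule 101): 1101001110
Gen 8 (rule 106): 1110011010
Gen 9 (rule 101): 0010001110
Gen 10 (rule 106): 0100011010
Gen 11 (rule 101): 0101001110
Gen 12 (rule 106): 1010011010
Gen 13 (rule 101): 1110001110
Gen 14 (rule 106): 1010011010
Gen 15 (rule 101): 1110001110
Gen 16 (rule 106): 1010011010

Answer: 12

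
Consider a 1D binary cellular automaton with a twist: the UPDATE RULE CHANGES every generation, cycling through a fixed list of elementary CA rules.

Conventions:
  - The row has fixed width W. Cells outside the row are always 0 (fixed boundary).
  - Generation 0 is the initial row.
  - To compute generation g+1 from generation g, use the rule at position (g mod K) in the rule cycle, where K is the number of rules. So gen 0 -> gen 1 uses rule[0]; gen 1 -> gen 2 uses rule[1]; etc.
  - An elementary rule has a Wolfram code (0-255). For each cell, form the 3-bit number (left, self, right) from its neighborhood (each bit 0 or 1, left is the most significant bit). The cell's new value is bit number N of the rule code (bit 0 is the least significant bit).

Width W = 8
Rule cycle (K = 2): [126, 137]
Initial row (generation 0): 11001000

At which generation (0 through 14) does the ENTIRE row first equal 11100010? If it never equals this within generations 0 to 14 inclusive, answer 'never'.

Answer: 10

Derivation:
Gen 0: 11001000
Gen 1 (rule 126): 11111100
Gen 2 (rule 137): 11111001
Gen 3 (rule 126): 10001111
Gen 4 (rule 137): 00101110
Gen 5 (rule 126): 01111011
Gen 6 (rule 137): 01110010
Gen 7 (rule 126): 11011111
Gen 8 (rule 137): 10011110
Gen 9 (rule 126): 11110011
Gen 10 (rule 137): 11100010
Gen 11 (rule 126): 10110111
Gen 12 (rule 137): 00100110
Gen 13 (rule 126): 01111111
Gen 14 (rule 137): 01111110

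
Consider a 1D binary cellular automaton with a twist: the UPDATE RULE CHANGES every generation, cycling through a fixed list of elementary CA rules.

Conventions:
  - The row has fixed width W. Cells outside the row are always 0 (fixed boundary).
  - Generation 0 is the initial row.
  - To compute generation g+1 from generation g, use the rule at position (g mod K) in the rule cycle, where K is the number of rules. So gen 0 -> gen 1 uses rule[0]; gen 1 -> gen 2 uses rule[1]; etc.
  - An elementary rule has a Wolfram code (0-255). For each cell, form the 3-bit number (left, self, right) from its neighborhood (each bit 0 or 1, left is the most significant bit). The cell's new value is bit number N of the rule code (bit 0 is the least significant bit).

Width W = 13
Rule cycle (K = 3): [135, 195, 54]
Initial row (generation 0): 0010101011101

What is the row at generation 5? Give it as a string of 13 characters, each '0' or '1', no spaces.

Answer: 0001001001110

Derivation:
Gen 0: 0010101011101
Gen 1 (rule 135): 1110101001001
Gen 2 (rule 195): 0110000010010
Gen 3 (rule 54): 1001000111111
Gen 4 (rule 135): 1011011011110
Gen 5 (rule 195): 0001001001110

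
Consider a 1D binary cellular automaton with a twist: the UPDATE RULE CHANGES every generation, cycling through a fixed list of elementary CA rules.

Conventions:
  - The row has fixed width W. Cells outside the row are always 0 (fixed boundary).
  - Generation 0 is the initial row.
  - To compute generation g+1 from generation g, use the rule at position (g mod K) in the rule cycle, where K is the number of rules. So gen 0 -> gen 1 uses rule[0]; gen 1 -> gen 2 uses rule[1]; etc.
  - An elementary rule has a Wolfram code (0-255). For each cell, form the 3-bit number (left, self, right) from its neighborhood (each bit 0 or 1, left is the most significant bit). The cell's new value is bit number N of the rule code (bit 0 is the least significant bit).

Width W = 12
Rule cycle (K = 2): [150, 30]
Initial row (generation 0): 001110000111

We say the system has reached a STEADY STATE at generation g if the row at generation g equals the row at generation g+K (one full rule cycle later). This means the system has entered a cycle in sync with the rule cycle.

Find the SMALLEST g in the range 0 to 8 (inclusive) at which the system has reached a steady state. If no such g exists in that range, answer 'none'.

Answer: none

Derivation:
Gen 0: 001110000111
Gen 1 (rule 150): 010101001010
Gen 2 (rule 30): 110101111011
Gen 3 (rule 150): 000100110000
Gen 4 (rule 30): 001111101000
Gen 5 (rule 150): 010111001100
Gen 6 (rule 30): 110100111010
Gen 7 (rule 150): 000111010011
Gen 8 (rule 30): 001100011110
Gen 9 (rule 150): 010010101101
Gen 10 (rule 30): 111110101001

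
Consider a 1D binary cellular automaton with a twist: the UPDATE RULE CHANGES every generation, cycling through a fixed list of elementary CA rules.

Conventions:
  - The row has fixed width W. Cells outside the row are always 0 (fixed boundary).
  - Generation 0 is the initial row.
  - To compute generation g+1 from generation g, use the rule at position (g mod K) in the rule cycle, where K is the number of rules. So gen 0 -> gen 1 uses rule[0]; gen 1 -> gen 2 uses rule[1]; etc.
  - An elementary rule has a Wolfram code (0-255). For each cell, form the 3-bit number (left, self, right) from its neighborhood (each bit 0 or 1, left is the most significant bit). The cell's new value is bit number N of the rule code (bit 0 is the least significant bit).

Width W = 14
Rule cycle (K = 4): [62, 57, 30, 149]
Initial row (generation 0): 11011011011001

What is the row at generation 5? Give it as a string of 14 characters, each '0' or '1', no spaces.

Gen 0: 11011011011001
Gen 1 (rule 62): 10110110110111
Gen 2 (rule 57): 01101101101100
Gen 3 (rule 30): 11001001001010
Gen 4 (rule 149): 00101101101011
Gen 5 (rule 62): 01111011011110

Answer: 01111011011110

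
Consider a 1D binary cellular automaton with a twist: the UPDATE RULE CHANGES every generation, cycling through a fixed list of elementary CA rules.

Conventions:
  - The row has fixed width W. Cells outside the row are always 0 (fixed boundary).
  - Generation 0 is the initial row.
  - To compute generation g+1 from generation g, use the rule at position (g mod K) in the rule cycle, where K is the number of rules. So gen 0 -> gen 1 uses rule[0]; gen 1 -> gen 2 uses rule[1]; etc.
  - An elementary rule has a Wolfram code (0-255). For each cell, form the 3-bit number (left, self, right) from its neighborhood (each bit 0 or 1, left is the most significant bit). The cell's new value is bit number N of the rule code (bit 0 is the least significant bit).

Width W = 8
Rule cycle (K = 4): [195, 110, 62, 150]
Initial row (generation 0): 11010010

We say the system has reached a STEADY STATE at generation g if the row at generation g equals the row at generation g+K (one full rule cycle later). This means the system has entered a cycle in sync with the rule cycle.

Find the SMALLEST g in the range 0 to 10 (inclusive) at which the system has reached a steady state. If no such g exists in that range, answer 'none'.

Answer: none

Derivation:
Gen 0: 11010010
Gen 1 (rule 195): 01000100
Gen 2 (rule 110): 11001100
Gen 3 (rule 62): 10111010
Gen 4 (rule 150): 10010011
Gen 5 (rule 195): 00100101
Gen 6 (rule 110): 01101111
Gen 7 (rule 62): 11011000
Gen 8 (rule 150): 00000100
Gen 9 (rule 195): 11111001
Gen 10 (rule 110): 10001011
Gen 11 (rule 62): 11011110
Gen 12 (rule 150): 00001101
Gen 13 (rule 195): 11110100
Gen 14 (rule 110): 10011100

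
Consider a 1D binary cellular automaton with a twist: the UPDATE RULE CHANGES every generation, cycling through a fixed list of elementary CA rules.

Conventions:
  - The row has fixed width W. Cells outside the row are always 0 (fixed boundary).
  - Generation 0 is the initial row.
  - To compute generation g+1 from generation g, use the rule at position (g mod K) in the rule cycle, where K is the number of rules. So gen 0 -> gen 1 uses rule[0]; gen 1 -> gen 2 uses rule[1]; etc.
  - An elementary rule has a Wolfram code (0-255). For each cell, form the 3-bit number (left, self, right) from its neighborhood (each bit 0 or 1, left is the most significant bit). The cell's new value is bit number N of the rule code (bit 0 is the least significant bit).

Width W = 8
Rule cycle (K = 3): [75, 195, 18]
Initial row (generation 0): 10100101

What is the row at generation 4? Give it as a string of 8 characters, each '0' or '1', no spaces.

Answer: 11111101

Derivation:
Gen 0: 10100101
Gen 1 (rule 75): 00001000
Gen 2 (rule 195): 11110011
Gen 3 (rule 18): 00001100
Gen 4 (rule 75): 11111101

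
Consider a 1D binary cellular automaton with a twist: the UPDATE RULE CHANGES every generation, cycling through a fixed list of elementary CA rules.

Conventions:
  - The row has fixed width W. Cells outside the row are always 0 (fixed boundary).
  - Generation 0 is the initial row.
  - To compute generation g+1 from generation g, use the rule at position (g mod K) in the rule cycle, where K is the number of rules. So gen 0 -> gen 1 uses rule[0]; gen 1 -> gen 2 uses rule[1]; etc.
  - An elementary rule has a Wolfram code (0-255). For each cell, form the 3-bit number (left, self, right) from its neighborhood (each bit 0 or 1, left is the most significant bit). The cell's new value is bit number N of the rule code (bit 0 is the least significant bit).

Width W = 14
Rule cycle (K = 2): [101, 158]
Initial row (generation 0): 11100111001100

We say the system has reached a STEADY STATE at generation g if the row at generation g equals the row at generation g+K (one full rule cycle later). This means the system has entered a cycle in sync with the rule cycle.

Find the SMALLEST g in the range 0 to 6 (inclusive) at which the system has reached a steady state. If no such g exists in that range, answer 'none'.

Gen 0: 11100111001100
Gen 1 (rule 101): 00100001000101
Gen 2 (rule 158): 01110011101101
Gen 3 (rule 101): 00010000110111
Gen 4 (rule 158): 00111001100110
Gen 5 (rule 101): 10001000100010
Gen 6 (rule 158): 11011101110111
Gen 7 (rule 101): 01100110011001
Gen 8 (rule 158): 11011101110111

Answer: 6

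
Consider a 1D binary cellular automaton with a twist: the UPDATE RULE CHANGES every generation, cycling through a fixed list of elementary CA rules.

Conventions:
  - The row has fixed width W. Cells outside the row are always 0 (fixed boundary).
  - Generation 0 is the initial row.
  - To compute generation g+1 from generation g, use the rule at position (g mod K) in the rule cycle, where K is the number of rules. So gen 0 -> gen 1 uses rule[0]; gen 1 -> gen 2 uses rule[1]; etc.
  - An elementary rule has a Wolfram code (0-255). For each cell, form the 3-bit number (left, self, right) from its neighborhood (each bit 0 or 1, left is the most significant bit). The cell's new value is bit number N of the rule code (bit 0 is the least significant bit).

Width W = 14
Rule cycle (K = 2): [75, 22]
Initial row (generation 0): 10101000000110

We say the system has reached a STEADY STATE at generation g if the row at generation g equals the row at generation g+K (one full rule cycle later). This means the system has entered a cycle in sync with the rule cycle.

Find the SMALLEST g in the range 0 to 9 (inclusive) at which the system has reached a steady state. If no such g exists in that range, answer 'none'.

Answer: 6

Derivation:
Gen 0: 10101000000110
Gen 1 (rule 75): 00000011111110
Gen 2 (rule 22): 00000100000001
Gen 3 (rule 75): 11111001111110
Gen 4 (rule 22): 00000110000001
Gen 5 (rule 75): 11111110111110
Gen 6 (rule 22): 00000000000001
Gen 7 (rule 75): 11111111111110
Gen 8 (rule 22): 00000000000001
Gen 9 (rule 75): 11111111111110
Gen 10 (rule 22): 00000000000001
Gen 11 (rule 75): 11111111111110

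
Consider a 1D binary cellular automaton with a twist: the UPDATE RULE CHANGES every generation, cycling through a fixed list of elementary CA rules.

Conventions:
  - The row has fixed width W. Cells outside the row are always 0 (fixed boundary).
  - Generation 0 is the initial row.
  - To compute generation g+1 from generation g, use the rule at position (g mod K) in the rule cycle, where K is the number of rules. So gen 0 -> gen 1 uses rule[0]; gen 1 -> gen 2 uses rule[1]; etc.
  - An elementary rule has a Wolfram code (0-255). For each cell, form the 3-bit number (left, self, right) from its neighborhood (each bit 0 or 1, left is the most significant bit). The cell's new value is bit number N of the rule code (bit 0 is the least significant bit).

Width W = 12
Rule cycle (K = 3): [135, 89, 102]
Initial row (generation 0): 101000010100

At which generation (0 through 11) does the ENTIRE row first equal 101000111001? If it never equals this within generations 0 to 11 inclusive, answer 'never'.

Gen 0: 101000010100
Gen 1 (rule 135): 101011110101
Gen 2 (rule 89): 000010010000
Gen 3 (rule 102): 000110110000
Gen 4 (rule 135): 111000000111
Gen 5 (rule 89): 101111110101
Gen 6 (rule 102): 110000011111
Gen 7 (rule 135): 000111101110
Gen 8 (rule 89): 110100101011
Gen 9 (rule 102): 011101111101
Gen 10 (rule 135): 101000111001
Gen 11 (rule 89): 000110101100

Answer: 10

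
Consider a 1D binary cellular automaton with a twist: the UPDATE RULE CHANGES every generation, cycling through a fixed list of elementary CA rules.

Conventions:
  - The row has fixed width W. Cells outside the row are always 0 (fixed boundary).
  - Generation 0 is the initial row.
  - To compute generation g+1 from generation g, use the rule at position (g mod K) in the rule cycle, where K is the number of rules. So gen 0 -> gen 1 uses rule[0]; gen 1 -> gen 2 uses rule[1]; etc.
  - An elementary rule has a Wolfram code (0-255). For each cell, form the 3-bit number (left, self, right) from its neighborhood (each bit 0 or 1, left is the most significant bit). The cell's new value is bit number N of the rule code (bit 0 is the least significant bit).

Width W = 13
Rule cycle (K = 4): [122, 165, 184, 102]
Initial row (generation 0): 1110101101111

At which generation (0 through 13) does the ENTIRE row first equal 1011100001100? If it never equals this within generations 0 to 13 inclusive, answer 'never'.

Gen 0: 1110101101111
Gen 1 (rule 122): 1011011111001
Gen 2 (rule 165): 1100101110001
Gen 3 (rule 184): 1010011101000
Gen 4 (rule 102): 1110100111000
Gen 5 (rule 122): 1011011101100
Gen 6 (rule 165): 1100101010001
Gen 7 (rule 184): 1010010101000
Gen 8 (rule 102): 1110111111000
Gen 9 (rule 122): 1011100001100
Gen 10 (rule 165): 1101001100001
Gen 11 (rule 184): 1010101010000
Gen 12 (rule 102): 1111111110000
Gen 13 (rule 122): 1000000011000

Answer: 9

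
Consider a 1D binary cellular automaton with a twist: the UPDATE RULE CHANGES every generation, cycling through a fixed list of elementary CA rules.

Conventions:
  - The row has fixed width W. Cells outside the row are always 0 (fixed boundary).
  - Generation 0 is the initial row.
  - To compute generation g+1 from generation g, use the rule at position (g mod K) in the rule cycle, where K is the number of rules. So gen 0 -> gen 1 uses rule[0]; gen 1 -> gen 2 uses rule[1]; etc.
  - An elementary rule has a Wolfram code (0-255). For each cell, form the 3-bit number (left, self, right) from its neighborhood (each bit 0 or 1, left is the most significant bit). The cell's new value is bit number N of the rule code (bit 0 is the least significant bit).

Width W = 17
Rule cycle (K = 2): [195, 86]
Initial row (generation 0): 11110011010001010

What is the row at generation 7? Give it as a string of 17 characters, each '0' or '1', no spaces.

Gen 0: 11110011010001010
Gen 1 (rule 195): 01110101000110000
Gen 2 (rule 86): 10010101101011000
Gen 3 (rule 195): 00100000100001011
Gen 4 (rule 86): 01110001110011001
Gen 5 (rule 195): 10110110110101010
Gen 6 (rule 86): 10010010010101011
Gen 7 (rule 195): 00100100100000001

Answer: 00100100100000001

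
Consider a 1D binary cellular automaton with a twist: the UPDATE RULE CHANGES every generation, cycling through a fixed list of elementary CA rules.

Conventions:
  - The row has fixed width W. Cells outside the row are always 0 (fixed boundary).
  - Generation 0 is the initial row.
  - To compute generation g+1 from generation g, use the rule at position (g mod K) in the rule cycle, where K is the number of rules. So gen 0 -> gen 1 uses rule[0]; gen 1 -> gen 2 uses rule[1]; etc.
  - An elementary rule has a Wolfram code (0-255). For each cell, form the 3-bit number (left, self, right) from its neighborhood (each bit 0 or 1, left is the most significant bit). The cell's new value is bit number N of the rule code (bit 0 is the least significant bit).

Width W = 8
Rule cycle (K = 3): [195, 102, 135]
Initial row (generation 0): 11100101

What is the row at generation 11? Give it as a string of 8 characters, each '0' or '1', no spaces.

Answer: 11000011

Derivation:
Gen 0: 11100101
Gen 1 (rule 195): 01101000
Gen 2 (rule 102): 10111000
Gen 3 (rule 135): 10010011
Gen 4 (rule 195): 00100101
Gen 5 (rule 102): 01101111
Gen 6 (rule 135): 10000110
Gen 7 (rule 195): 00111010
Gen 8 (rule 102): 01001110
Gen 9 (rule 135): 11010100
Gen 10 (rule 195): 01000001
Gen 11 (rule 102): 11000011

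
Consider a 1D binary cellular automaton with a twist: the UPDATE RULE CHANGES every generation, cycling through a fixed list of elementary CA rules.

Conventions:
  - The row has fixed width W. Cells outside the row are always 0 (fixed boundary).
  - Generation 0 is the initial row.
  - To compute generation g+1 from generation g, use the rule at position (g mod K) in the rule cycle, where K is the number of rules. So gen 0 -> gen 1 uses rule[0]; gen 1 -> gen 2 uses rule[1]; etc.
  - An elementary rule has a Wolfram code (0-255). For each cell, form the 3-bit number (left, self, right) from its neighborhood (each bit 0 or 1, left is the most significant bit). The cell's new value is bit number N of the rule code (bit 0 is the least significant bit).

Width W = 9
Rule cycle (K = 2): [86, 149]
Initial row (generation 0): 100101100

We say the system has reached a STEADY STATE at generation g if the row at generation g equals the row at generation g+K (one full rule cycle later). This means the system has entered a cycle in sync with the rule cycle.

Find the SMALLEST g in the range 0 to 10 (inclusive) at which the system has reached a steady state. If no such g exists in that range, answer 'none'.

Answer: none

Derivation:
Gen 0: 100101100
Gen 1 (rule 86): 111100110
Gen 2 (rule 149): 011010001
Gen 3 (rule 86): 101011011
Gen 4 (rule 149): 101000000
Gen 5 (rule 86): 101100000
Gen 6 (rule 149): 100011111
Gen 7 (rule 86): 110100001
Gen 8 (rule 149): 000111101
Gen 9 (rule 86): 001000101
Gen 10 (rule 149): 101110101
Gen 11 (rule 86): 100010101
Gen 12 (rule 149): 111010101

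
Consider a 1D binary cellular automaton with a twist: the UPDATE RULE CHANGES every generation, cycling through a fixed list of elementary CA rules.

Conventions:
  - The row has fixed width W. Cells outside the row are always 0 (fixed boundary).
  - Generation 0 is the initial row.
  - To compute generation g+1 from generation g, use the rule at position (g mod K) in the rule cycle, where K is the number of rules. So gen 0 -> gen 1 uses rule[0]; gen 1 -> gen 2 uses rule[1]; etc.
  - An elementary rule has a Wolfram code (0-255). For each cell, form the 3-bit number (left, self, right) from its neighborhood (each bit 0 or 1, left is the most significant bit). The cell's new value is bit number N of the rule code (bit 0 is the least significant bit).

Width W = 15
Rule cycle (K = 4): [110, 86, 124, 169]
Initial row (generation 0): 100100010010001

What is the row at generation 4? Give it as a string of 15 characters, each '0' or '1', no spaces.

Gen 0: 100100010010001
Gen 1 (rule 110): 101100110110011
Gen 2 (rule 86): 100111010011101
Gen 3 (rule 124): 110101111010111
Gen 4 (rule 169): 101011110101110

Answer: 101011110101110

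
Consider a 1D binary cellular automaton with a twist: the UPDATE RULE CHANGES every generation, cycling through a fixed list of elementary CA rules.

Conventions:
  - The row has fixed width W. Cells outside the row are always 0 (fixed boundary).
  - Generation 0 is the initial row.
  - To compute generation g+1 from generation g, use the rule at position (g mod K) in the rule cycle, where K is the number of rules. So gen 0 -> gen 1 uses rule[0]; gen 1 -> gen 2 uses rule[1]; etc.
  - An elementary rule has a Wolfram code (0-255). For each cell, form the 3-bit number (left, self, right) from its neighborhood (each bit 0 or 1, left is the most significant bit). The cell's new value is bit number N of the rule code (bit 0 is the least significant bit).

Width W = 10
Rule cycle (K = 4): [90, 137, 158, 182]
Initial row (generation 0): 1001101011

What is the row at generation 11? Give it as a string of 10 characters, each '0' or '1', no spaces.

Answer: 1100000111

Derivation:
Gen 0: 1001101011
Gen 1 (rule 90): 0111100011
Gen 2 (rule 137): 0111001010
Gen 3 (rule 158): 1110111011
Gen 4 (rule 182): 0101010100
Gen 5 (rule 90): 1000000010
Gen 6 (rule 137): 0011111000
Gen 7 (rule 158): 0111110100
Gen 8 (rule 182): 1011101110
Gen 9 (rule 90): 0010101011
Gen 10 (rule 137): 1000000010
Gen 11 (rule 158): 1100000111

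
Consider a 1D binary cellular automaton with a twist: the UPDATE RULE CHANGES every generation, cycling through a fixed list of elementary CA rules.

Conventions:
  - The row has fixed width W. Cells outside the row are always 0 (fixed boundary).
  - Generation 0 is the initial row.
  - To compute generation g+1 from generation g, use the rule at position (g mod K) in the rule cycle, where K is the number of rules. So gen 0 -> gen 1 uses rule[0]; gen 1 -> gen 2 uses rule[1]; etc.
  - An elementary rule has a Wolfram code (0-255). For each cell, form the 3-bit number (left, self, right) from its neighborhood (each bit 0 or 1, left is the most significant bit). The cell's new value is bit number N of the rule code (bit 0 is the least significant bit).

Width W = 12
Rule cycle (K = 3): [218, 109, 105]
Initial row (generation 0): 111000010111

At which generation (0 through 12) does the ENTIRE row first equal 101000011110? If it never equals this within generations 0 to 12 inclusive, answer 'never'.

Answer: never

Derivation:
Gen 0: 111000010111
Gen 1 (rule 218): 111100100111
Gen 2 (rule 109): 100100100101
Gen 3 (rule 105): 000000000010
Gen 4 (rule 218): 000000000101
Gen 5 (rule 109): 111111110111
Gen 6 (rule 105): 100000011101
Gen 7 (rule 218): 010000111100
Gen 8 (rule 109): 010110100101
Gen 9 (rule 105): 001111000010
Gen 10 (rule 218): 011111100101
Gen 11 (rule 109): 010000100111
Gen 12 (rule 105): 000110000101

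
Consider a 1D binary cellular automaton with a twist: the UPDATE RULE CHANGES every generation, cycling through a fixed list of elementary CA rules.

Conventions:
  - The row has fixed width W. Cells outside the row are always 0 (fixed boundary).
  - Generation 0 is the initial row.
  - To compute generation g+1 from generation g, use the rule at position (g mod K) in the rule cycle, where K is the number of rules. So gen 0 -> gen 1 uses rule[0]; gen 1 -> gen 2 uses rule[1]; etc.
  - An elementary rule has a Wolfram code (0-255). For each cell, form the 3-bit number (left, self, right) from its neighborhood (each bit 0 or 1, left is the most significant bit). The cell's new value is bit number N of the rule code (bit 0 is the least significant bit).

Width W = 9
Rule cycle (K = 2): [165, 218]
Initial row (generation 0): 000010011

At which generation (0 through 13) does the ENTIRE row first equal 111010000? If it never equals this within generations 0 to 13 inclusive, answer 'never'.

Gen 0: 000010011
Gen 1 (rule 165): 111010000
Gen 2 (rule 218): 111001000
Gen 3 (rule 165): 010001011
Gen 4 (rule 218): 101010011
Gen 5 (rule 165): 111110000
Gen 6 (rule 218): 111111000
Gen 7 (rule 165): 011110011
Gen 8 (rule 218): 111111111
Gen 9 (rule 165): 011111110
Gen 10 (rule 218): 111111111
Gen 11 (rule 165): 011111110
Gen 12 (rule 218): 111111111
Gen 13 (rule 165): 011111110

Answer: 1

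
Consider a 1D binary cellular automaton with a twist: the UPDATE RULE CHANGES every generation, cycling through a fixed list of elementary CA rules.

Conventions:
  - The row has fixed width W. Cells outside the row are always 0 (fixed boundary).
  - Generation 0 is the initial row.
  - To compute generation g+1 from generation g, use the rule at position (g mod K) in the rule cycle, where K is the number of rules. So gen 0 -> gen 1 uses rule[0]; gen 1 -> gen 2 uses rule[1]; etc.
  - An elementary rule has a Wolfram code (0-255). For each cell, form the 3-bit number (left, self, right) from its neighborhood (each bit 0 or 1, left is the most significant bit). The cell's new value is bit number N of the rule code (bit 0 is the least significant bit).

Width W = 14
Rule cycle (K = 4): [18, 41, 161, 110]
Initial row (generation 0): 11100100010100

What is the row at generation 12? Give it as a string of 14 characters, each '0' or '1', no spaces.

Gen 0: 11100100010100
Gen 1 (rule 18): 00011010100010
Gen 2 (rule 41): 11010101001000
Gen 3 (rule 161): 00101010000011
Gen 4 (rule 110): 01111110000111
Gen 5 (rule 18): 10000001001000
Gen 6 (rule 41): 00111100000011
Gen 7 (rule 161): 10011001111000
Gen 8 (rule 110): 10111011001000
Gen 9 (rule 18): 00000000110100
Gen 10 (rule 41): 11111110101001
Gen 11 (rule 161): 01111101010000
Gen 12 (rule 110): 11000111110000

Answer: 11000111110000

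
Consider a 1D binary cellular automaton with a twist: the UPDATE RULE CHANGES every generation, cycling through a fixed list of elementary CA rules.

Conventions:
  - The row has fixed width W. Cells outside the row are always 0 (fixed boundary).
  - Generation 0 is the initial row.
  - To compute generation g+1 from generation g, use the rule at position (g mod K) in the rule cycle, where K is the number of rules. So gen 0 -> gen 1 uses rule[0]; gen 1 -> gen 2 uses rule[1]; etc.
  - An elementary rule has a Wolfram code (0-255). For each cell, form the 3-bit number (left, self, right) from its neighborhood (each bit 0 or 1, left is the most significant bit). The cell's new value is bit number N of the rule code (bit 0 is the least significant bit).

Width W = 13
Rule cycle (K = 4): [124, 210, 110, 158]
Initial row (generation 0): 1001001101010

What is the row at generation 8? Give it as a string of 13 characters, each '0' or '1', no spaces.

Answer: 1001001001010

Derivation:
Gen 0: 1001001101010
Gen 1 (rule 124): 1101101111111
Gen 2 (rule 210): 0100100111111
Gen 3 (rule 110): 1101101100001
Gen 4 (rule 158): 1001001010011
Gen 5 (rule 124): 1101101111011
Gen 6 (rule 210): 0100100111001
Gen 7 (rule 110): 1101101101011
Gen 8 (rule 158): 1001001001010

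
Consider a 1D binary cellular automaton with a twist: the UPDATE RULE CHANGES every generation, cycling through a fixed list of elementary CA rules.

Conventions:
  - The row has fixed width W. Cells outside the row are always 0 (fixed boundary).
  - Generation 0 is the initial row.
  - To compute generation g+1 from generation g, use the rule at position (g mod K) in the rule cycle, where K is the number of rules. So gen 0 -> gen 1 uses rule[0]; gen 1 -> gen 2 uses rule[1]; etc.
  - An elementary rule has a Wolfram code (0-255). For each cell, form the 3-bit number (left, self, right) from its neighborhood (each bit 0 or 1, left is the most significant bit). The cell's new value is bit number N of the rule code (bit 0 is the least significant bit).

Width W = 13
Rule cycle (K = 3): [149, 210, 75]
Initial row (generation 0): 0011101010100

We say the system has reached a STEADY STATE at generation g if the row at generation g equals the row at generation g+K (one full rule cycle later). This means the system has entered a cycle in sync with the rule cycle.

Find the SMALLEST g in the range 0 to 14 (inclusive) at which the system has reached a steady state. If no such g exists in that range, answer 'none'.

Answer: none

Derivation:
Gen 0: 0011101010100
Gen 1 (rule 149): 1001001010111
Gen 2 (rule 210): 0110110000011
Gen 3 (rule 75): 1110110111111
Gen 4 (rule 149): 0100000011110
Gen 5 (rule 210): 1010000101111
Gen 6 (rule 75): 0000111001001
Gen 7 (rule 149): 1110010101101
Gen 8 (rule 210): 0111100000100
Gen 9 (rule 75): 1100101111001
Gen 10 (rule 149): 0010100110101
Gen 11 (rule 210): 0100011010000
Gen 12 (rule 75): 1001111000111
Gen 13 (rule 149): 1100110110010
Gen 14 (rule 210): 0111010011101
Gen 15 (rule 75): 1101000110100
Gen 16 (rule 149): 0001110000111
Gen 17 (rule 210): 0010111001011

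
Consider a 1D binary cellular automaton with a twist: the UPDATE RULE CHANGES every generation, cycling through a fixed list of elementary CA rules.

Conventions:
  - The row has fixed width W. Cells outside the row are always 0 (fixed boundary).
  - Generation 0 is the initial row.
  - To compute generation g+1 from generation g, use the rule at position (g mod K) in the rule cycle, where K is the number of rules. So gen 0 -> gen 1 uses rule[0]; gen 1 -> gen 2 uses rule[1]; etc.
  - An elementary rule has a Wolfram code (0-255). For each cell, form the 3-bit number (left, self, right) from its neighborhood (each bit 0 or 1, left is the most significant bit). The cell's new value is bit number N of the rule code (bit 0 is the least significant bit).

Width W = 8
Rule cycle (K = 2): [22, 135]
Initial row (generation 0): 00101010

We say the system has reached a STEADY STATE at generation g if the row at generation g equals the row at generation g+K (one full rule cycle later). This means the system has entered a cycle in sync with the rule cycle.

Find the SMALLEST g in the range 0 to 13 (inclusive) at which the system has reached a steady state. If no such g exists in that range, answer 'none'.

Gen 0: 00101010
Gen 1 (rule 22): 01101011
Gen 2 (rule 135): 10001000
Gen 3 (rule 22): 11011100
Gen 4 (rule 135): 00001001
Gen 5 (rule 22): 00011111
Gen 6 (rule 135): 11101110
Gen 7 (rule 22): 00000001
Gen 8 (rule 135): 11111111
Gen 9 (rule 22): 00000000
Gen 10 (rule 135): 11111111
Gen 11 (rule 22): 00000000
Gen 12 (rule 135): 11111111
Gen 13 (rule 22): 00000000
Gen 14 (rule 135): 11111111
Gen 15 (rule 22): 00000000

Answer: 8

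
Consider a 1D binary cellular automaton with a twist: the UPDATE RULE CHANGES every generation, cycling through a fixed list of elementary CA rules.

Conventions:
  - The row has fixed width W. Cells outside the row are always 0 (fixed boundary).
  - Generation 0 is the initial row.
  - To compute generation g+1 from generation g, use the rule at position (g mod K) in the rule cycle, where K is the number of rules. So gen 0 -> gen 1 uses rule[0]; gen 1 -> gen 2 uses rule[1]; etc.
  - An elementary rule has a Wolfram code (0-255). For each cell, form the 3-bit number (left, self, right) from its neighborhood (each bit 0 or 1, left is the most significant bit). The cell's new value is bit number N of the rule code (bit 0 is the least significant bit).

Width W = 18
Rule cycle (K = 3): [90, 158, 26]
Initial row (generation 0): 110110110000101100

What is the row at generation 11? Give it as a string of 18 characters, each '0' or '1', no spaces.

Answer: 110111010101111011

Derivation:
Gen 0: 110110110000101100
Gen 1 (rule 90): 110110111001001110
Gen 2 (rule 158): 100100110111111101
Gen 3 (rule 26): 011011100100000000
Gen 4 (rule 90): 111010111010000000
Gen 5 (rule 158): 110010110011000000
Gen 6 (rule 26): 101100101110100000
Gen 7 (rule 90): 001111001010010000
Gen 8 (rule 158): 011110111011111000
Gen 9 (rule 26): 110000100010000100
Gen 10 (rule 90): 111001010101001010
Gen 11 (rule 158): 110111010101111011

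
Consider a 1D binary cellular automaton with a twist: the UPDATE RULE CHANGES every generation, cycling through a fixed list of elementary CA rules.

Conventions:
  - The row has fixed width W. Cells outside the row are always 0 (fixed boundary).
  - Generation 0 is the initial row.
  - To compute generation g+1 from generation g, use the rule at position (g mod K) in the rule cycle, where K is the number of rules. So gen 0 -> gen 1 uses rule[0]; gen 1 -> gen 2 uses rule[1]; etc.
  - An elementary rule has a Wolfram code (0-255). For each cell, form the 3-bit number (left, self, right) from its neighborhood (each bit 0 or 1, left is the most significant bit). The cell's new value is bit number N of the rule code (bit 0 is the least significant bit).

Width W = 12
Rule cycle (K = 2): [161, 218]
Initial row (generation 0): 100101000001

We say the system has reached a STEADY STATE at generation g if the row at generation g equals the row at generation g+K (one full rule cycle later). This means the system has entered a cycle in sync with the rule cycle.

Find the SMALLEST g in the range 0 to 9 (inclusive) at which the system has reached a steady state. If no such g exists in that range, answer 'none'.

Gen 0: 100101000001
Gen 1 (rule 161): 000010011100
Gen 2 (rule 218): 000101111110
Gen 3 (rule 161): 110010111100
Gen 4 (rule 218): 111100111110
Gen 5 (rule 161): 011000011100
Gen 6 (rule 218): 111100111110
Gen 7 (rule 161): 011000011100
Gen 8 (rule 218): 111100111110
Gen 9 (rule 161): 011000011100
Gen 10 (rule 218): 111100111110
Gen 11 (rule 161): 011000011100

Answer: 4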